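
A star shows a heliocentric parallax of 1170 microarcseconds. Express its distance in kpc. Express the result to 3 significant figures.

0.855 kpc

p = 1170 microarcseconds = 0.001170 arcsec.
d = 1/p = 1/0.001170 = 854.7 pc.
= 0.8547 kpc.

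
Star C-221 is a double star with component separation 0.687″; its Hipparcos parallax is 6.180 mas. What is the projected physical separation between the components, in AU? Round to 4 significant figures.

111.2 AU

d = 1/p = 1/0.006180″ = 161.81 pc.
At distance d (pc), an angle of θ arcsec spans θ·d AU: s = 0.687 × 161.81 = 111.16 AU.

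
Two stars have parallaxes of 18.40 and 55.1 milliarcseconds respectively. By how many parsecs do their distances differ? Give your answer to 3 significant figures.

36.2 pc

d_A = 1/0.01840″ = 54.348 pc; d_B = 1/0.05510″ = 18.149 pc.
|d_B − d_A| = |18.149 − 54.348| = 36.199 pc.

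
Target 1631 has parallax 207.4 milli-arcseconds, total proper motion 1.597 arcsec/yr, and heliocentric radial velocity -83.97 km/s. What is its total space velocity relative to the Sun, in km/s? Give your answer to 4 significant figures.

d = 1/p = 1/0.2074″ = 4.8216 pc.
v_t = 4.740 μ d = 4.740 × 1.597 × 4.8216 = 36.498 km/s.
v = √(v_r² + v_t²) = √((-83.97)² + 36.498²) = √8383.06 = 91.559 km/s.

91.56 km/s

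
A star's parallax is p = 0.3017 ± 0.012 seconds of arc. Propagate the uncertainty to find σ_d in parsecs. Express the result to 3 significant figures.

0.132 pc

d = 1/p, so σ_d = σ_p / p².
σ_d = 0.0120 / (0.3017)² = 0.0120 / 0.091023 = 0.13183 pc.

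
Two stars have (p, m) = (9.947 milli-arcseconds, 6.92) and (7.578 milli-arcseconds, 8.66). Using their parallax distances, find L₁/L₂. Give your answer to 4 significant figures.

d₁ = 1/p₁ = 1/0.009947″ = 100.53 pc; d₂ = 1/p₂ = 1/0.007578″ = 131.96 pc.
M₁ = m₁ − 5 log₁₀ d₁ + 5 = 6.92 − 10.0115 + 5 = 1.9085.
M₂ = 8.66 − 10.6022 + 5 = 3.0578.
L₁/L₂ = 10^(0.4(M₂ − M₁)) = 10^(0.4 × 1.1493) = 10^0.45972 = 2.8822.

L₁/L₂ = 2.882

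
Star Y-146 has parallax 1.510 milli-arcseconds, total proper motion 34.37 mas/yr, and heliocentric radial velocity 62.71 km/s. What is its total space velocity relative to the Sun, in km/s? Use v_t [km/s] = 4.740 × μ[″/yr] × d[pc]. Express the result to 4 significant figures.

d = 1/p = 1/0.001510″ = 662.25 pc.
μ = 34.37 mas/yr = 0.03437 ″/yr.
v_t = 4.740 μ d = 4.740 × 0.03437 × 662.25 = 107.89 km/s.
v = √(v_r² + v_t²) = √(62.71² + 107.89²) = √15572.8 = 124.79 km/s.

124.8 km/s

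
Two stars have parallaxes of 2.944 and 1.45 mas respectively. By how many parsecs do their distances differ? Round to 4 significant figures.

350.0 pc

d_A = 1/0.002944″ = 339.67 pc; d_B = 1/0.001450″ = 689.66 pc.
|d_B − d_A| = |689.66 − 339.67| = 349.99 pc.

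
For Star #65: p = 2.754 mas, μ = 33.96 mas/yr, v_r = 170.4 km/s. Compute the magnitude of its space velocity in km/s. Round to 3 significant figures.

180 km/s

d = 1/p = 1/0.002754″ = 363.11 pc.
μ = 33.96 mas/yr = 0.03396 ″/yr.
v_t = 4.740 μ d = 4.740 × 0.03396 × 363.11 = 58.45 km/s.
v = √(v_r² + v_t²) = √(170.4² + 58.45²) = √32452.6 = 180.15 km/s.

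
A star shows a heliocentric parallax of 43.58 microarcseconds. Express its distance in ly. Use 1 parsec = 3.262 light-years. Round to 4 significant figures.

74850 ly

p = 43.58 microarcseconds = 0.00004358 arcsec.
d = 1/p = 1/0.00004358 = 22946 pc.
In light-years: 22946 × 3.262 = 74850 ly.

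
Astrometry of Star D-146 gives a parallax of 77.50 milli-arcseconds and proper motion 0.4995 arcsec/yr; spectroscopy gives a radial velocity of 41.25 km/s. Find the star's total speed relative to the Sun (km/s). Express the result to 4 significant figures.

51.33 km/s

d = 1/p = 1/0.07750″ = 12.903 pc.
v_t = 4.740 μ d = 4.740 × 0.4995 × 12.903 = 30.55 km/s.
v = √(v_r² + v_t²) = √(41.25² + 30.55²) = √2634.87 = 51.331 km/s.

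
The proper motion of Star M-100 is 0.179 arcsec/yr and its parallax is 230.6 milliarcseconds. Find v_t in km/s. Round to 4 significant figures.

3.679 km/s

d = 1/p = 1/0.2306″ = 4.3365 pc.
v_t = 4.74 × μ × d = 4.74 × 0.179 × 4.3365 = 3.6793 km/s.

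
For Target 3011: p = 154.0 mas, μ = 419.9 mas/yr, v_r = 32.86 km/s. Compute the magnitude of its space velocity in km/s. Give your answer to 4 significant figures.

d = 1/p = 1/0.1540″ = 6.4935 pc.
μ = 419.9 mas/yr = 0.4199 ″/yr.
v_t = 4.740 μ d = 4.740 × 0.4199 × 6.4935 = 12.924 km/s.
v = √(v_r² + v_t²) = √(32.86² + 12.924²) = √1246.81 = 35.31 km/s.

35.31 km/s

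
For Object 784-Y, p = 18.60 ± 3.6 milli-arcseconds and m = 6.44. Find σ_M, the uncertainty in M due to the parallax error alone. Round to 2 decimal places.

M = m − 5 log₁₀ d + 5 = m + 5 log₁₀ p + 5, so ∂M/∂p = 5/(p ln 10).
σ_M = (5/ln 10) · (σ_p/p) = 2.1715 × 3.6/18.60 = 2.1715 × 0.19355 = 0.42029.

σ_M = 0.42 mag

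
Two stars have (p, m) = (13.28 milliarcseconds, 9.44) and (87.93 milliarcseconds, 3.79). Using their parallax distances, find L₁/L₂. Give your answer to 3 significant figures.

L₁/L₂ = 0.241

d₁ = 1/p₁ = 1/0.01328″ = 75.301 pc; d₂ = 1/p₂ = 1/0.08793″ = 11.373 pc.
M₁ = m₁ − 5 log₁₀ d₁ + 5 = 9.44 − 9.3840 + 5 = 5.0560.
M₂ = 3.79 − 5.2794 + 5 = 3.5106.
L₁/L₂ = 10^(0.4(M₂ − M₁)) = 10^(0.4 × (-1.5454)) = 10^(-0.61816) = 0.2409.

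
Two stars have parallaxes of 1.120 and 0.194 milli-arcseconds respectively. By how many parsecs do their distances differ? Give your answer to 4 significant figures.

d_A = 1/0.001120″ = 892.86 pc; d_B = 1/0.0001940″ = 5154.6 pc.
|d_B − d_A| = |5154.6 − 892.86| = 4261.7 pc.

4262 pc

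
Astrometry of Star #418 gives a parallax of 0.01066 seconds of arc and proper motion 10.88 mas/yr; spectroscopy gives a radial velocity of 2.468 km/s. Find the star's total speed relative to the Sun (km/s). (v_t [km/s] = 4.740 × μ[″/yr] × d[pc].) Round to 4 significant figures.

d = 1/p = 1/0.01066″ = 93.809 pc.
μ = 10.88 mas/yr = 0.01088 ″/yr.
v_t = 4.740 μ d = 4.740 × 0.01088 × 93.809 = 4.8378 km/s.
v = √(v_r² + v_t²) = √(2.468² + 4.8378²) = √29.4953 = 5.431 km/s.

5.431 km/s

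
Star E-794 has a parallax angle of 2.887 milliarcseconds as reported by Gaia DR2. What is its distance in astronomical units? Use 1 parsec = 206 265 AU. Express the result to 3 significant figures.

7.14 × 10^7 AU

p = 2.887 milliarcseconds = 0.002887 arcsec.
d = 1/p = 1/0.002887 = 346.38 pc.
In AU: 346.38 × 206265 = 7.1446 × 10^7 AU.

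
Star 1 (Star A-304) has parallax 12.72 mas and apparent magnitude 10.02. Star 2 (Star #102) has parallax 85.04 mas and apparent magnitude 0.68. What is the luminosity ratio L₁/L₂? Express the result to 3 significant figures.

d₁ = 1/p₁ = 1/0.01272″ = 78.616 pc; d₂ = 1/p₂ = 1/0.08504″ = 11.759 pc.
M₁ = m₁ − 5 log₁₀ d₁ + 5 = 10.02 − 9.4776 + 5 = 5.5424.
M₂ = 0.68 − 5.3519 + 5 = 0.3281.
L₁/L₂ = 10^(0.4(M₂ − M₁)) = 10^(0.4 × (-5.2143)) = 10^(-2.08572) = 0.0082088.

L₁/L₂ = 0.00821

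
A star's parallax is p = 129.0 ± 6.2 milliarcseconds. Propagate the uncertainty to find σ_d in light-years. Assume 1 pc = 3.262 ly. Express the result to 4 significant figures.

1.215 ly

d = 1/p, so σ_d = σ_p / p².
σ_d = 0.00620 / (0.1290)² = 0.00620 / 0.016641 = 0.37257 pc = 0.37257 × 3.262 ly = 1.2153 ly.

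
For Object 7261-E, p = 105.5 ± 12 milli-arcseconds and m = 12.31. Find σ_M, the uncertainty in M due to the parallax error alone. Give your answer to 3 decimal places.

M = m − 5 log₁₀ d + 5 = m + 5 log₁₀ p + 5, so ∂M/∂p = 5/(p ln 10).
σ_M = (5/ln 10) · (σ_p/p) = 2.1715 × 12/105.5 = 2.1715 × 0.11374 = 0.24699.

σ_M = 0.247 mag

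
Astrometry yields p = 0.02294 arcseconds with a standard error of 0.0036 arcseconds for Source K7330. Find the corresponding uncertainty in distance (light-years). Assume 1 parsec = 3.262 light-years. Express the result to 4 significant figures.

d = 1/p, so σ_d = σ_p / p².
σ_d = 0.00360 / (0.02294)² = 0.00360 / 0.00052624 = 6.841 pc = 6.841 × 3.262 ly = 22.315 ly.

22.32 ly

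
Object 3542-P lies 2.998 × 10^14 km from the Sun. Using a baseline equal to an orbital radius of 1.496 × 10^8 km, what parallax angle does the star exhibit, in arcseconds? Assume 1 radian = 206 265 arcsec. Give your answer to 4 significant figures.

0.1029 arcsec

θ ≈ B/d = (1.496 × 10^8) / (2.998 × 10^14) = 4.9900 × 10^-7 rad.
In arcseconds: 4.9900 × 10^-7 × 206265 = 0.10293″.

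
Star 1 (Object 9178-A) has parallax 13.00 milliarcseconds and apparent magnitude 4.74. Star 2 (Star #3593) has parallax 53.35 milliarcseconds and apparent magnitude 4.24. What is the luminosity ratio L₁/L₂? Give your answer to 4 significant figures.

L₁/L₂ = 10.63

d₁ = 1/p₁ = 1/0.01300″ = 76.923 pc; d₂ = 1/p₂ = 1/0.05335″ = 18.744 pc.
M₁ = m₁ − 5 log₁₀ d₁ + 5 = 4.74 − 9.4303 + 5 = 0.3097.
M₂ = 4.24 − 6.3643 + 5 = 2.8757.
L₁/L₂ = 10^(0.4(M₂ − M₁)) = 10^(0.4 × 2.5660) = 10^1.02640 = 10.627.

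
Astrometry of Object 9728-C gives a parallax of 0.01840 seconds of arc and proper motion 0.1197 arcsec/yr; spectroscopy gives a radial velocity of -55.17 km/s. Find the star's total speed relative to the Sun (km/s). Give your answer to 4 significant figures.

d = 1/p = 1/0.01840″ = 54.348 pc.
v_t = 4.740 μ d = 4.740 × 0.1197 × 54.348 = 30.836 km/s.
v = √(v_r² + v_t²) = √((-55.17)² + 30.836²) = √3994.59 = 63.203 km/s.

63.20 km/s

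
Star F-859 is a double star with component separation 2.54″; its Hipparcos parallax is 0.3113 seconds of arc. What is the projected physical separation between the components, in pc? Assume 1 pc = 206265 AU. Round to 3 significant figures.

d = 1/p = 1/0.3113″ = 3.2123 pc.
At distance d (pc), an angle of θ arcsec spans θ·d AU: s = 2.54 × 3.2123 = 8.1592 AU.
= 8.1592 / 206265 = 3.9557 × 10^-5 pc.

3.96 × 10^-5 pc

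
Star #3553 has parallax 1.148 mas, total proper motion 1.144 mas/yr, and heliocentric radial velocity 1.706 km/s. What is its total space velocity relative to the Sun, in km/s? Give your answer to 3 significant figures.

5.02 km/s

d = 1/p = 1/0.001148″ = 871.08 pc.
μ = 1.144 mas/yr = 0.001144 ″/yr.
v_t = 4.740 μ d = 4.740 × 0.001144 × 871.08 = 4.7235 km/s.
v = √(v_r² + v_t²) = √(1.706² + 4.7235²) = √25.2219 = 5.0221 km/s.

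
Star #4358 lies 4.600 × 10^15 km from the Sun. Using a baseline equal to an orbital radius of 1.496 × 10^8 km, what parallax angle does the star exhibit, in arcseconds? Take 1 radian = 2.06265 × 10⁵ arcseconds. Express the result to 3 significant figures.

0.00671 arcsec

θ ≈ B/d = (1.496 × 10^8) / (4.600 × 10^15) = 3.2522 × 10^-8 rad.
In arcseconds: 3.2522 × 10^-8 × 206265 = 0.0067082″.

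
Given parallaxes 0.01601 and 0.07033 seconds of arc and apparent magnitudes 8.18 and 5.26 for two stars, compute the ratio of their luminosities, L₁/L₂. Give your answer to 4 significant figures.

d₁ = 1/p₁ = 1/0.01601″ = 62.461 pc; d₂ = 1/p₂ = 1/0.07033″ = 14.219 pc.
M₁ = m₁ − 5 log₁₀ d₁ + 5 = 8.18 − 8.9780 + 5 = 4.2020.
M₂ = 5.26 − 5.7643 + 5 = 4.4957.
L₁/L₂ = 10^(0.4(M₂ − M₁)) = 10^(0.4 × 0.2937) = 10^0.11748 = 1.3106.

L₁/L₂ = 1.311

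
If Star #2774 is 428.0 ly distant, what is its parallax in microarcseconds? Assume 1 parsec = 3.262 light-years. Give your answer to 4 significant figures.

7621 μas

d = 428.0 ly ÷ 3.262 = 131.21 pc.
p = 1/d = 1/131.21 = 0.0076214 arcsec.
= 0.0076214 × 10⁶ = 7621.4 μas.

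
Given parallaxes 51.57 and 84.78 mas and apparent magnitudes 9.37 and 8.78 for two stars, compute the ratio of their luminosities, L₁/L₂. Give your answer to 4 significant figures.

L₁/L₂ = 1.570

d₁ = 1/p₁ = 1/0.05157″ = 19.391 pc; d₂ = 1/p₂ = 1/0.08478″ = 11.795 pc.
M₁ = m₁ − 5 log₁₀ d₁ + 5 = 9.37 − 6.4380 + 5 = 7.9320.
M₂ = 8.78 − 5.3585 + 5 = 8.4215.
L₁/L₂ = 10^(0.4(M₂ − M₁)) = 10^(0.4 × 0.4895) = 10^0.19580 = 1.5696.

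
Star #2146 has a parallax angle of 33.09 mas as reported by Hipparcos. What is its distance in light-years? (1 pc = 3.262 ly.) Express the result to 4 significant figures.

98.58 light years

p = 33.09 mas = 0.03309 arcsec.
d = 1/p = 1/0.03309 = 30.221 pc.
In light-years: 30.221 × 3.262 = 98.581 ly.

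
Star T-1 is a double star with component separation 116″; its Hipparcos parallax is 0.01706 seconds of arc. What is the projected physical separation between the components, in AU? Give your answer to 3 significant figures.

6800 AU

d = 1/p = 1/0.01706″ = 58.617 pc.
At distance d (pc), an angle of θ arcsec spans θ·d AU: s = 116 × 58.617 = 6799.6 AU.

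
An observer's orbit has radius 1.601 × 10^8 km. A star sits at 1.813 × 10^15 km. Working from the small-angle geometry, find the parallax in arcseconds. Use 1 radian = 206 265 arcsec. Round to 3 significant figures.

0.0182 arcsec

θ ≈ B/d = (1.601 × 10^8) / (1.813 × 10^15) = 8.8307 × 10^-8 rad.
In arcseconds: 8.8307 × 10^-8 × 206265 = 0.018215″.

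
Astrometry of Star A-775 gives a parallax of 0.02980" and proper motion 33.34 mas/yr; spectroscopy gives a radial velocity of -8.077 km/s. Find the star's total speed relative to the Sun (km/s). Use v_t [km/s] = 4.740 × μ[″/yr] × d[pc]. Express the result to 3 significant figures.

d = 1/p = 1/0.02980″ = 33.557 pc.
μ = 33.34 mas/yr = 0.03334 ″/yr.
v_t = 4.740 μ d = 4.740 × 0.03334 × 33.557 = 5.3031 km/s.
v = √(v_r² + v_t²) = √((-8.077)² + 5.3031²) = √93.3608 = 9.6623 km/s.

9.66 km/s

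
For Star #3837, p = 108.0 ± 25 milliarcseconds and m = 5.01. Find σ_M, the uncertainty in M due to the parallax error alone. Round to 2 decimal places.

M = m − 5 log₁₀ d + 5 = m + 5 log₁₀ p + 5, so ∂M/∂p = 5/(p ln 10).
σ_M = (5/ln 10) · (σ_p/p) = 2.1715 × 25/108.0 = 2.1715 × 0.23148 = 0.50266.

σ_M = 0.50 mag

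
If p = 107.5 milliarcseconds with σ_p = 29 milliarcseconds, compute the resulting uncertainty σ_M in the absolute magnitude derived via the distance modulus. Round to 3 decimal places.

σ_M = 0.586 mag

M = m − 5 log₁₀ d + 5 = m + 5 log₁₀ p + 5, so ∂M/∂p = 5/(p ln 10).
σ_M = (5/ln 10) · (σ_p/p) = 2.1715 × 29/107.5 = 2.1715 × 0.26977 = 0.58581.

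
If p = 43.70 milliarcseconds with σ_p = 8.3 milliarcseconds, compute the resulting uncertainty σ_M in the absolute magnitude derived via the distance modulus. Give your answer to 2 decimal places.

σ_M = 0.41 mag

M = m − 5 log₁₀ d + 5 = m + 5 log₁₀ p + 5, so ∂M/∂p = 5/(p ln 10).
σ_M = (5/ln 10) · (σ_p/p) = 2.1715 × 8.3/43.70 = 2.1715 × 0.18993 = 0.41243.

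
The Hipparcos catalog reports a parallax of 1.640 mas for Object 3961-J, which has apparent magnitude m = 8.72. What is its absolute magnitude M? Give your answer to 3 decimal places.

M = -0.206

d = 1/p = 1/0.001640″ = 609.76 pc.
m − M = 5 log₁₀(609.76) − 5 = 13.9258 − 5 = 8.9258.
M = m − (m − M) = 8.72 − 8.9258 = -0.206.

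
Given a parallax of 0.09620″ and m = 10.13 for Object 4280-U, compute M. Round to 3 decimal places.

d = 1/p = 1/0.09620″ = 10.395 pc.
m − M = 5 log₁₀(10.395) − 5 = 5.0841 − 5 = 0.0841.
M = m − (m − M) = 10.13 − 0.0841 = 10.046.

M = 10.046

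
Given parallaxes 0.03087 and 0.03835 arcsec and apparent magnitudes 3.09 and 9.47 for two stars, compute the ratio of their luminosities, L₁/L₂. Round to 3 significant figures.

d₁ = 1/p₁ = 1/0.03087″ = 32.394 pc; d₂ = 1/p₂ = 1/0.03835″ = 26.076 pc.
M₁ = m₁ − 5 log₁₀ d₁ + 5 = 3.09 − 7.5523 + 5 = 0.5377.
M₂ = 9.47 − 7.0812 + 5 = 7.3888.
L₁/L₂ = 10^(0.4(M₂ − M₁)) = 10^(0.4 × 6.8511) = 10^2.74044 = 550.1.

L₁/L₂ = 550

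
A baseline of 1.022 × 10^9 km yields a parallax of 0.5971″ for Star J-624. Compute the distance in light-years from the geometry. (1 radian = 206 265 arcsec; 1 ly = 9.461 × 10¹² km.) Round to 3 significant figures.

37.3 ly

θ = 0.5971″ = 0.5971/206265 = 2.8948 × 10^-6 rad.
d = B/θ = (1.022 × 10^9) / (2.8948 × 10^-6) = 3.5305 × 10^14 km = (3.5305 × 10^14) / (9.461 × 10^12) ly = 37.316 ly.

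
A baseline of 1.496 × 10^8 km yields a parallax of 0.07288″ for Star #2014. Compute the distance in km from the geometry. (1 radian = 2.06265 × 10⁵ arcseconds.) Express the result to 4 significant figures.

θ = 0.07288″ = 0.07288/206265 = 3.5333 × 10^-7 rad.
d = B/θ = (1.496 × 10^8) / (3.5333 × 10^-7) = 4.2340 × 10^14 km.

4.234 × 10^14 km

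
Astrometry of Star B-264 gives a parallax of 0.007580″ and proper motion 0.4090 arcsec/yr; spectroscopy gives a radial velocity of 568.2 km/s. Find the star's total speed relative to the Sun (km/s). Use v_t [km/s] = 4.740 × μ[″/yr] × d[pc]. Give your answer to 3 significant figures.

623 km/s

d = 1/p = 1/0.007580″ = 131.93 pc.
v_t = 4.740 μ d = 4.740 × 0.4090 × 131.93 = 255.77 km/s.
v = √(v_r² + v_t²) = √(568.2² + 255.77²) = √388270 = 623.11 km/s.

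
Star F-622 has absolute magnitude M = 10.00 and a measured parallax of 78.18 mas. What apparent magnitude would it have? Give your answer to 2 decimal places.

d = 1/p = 1/0.07818″ = 12.791 pc.
m − M = 5 log₁₀ d − 5 = 5 log₁₀(12.791) − 5 = 5.5345 − 5 = 0.5345.
m = M + (m − M) = 10.00 + 0.5345 = 10.53.

m = 10.53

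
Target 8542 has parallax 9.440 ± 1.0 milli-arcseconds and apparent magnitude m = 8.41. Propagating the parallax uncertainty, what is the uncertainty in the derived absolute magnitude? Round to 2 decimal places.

σ_M = 0.23 mag

M = m − 5 log₁₀ d + 5 = m + 5 log₁₀ p + 5, so ∂M/∂p = 5/(p ln 10).
σ_M = (5/ln 10) · (σ_p/p) = 2.1715 × 1.0/9.440 = 2.1715 × 0.10593 = 0.23003.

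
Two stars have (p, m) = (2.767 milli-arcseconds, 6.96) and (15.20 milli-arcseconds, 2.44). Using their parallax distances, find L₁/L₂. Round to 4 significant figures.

L₁/L₂ = 0.4695

d₁ = 1/p₁ = 1/0.002767″ = 361.4 pc; d₂ = 1/p₂ = 1/0.01520″ = 65.789 pc.
M₁ = m₁ − 5 log₁₀ d₁ + 5 = 6.96 − 12.7899 + 5 = -0.8299.
M₂ = 2.44 − 9.0908 + 5 = -1.6508.
L₁/L₂ = 10^(0.4(M₂ − M₁)) = 10^(0.4 × (-0.8209)) = 10^(-0.32836) = 0.4695.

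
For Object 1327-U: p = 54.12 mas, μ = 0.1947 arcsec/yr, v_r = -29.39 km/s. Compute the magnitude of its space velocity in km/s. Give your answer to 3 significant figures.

d = 1/p = 1/0.05412″ = 18.477 pc.
v_t = 4.740 μ d = 4.740 × 0.1947 × 18.477 = 17.052 km/s.
v = √(v_r² + v_t²) = √((-29.39)² + 17.052²) = √1154.54 = 33.979 km/s.

34.0 km/s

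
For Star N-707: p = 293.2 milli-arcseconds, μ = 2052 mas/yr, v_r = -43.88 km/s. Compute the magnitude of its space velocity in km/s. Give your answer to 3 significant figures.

d = 1/p = 1/0.2932″ = 3.4106 pc.
μ = 2052 mas/yr = 2.052 ″/yr.
v_t = 4.740 μ d = 4.740 × 2.052 × 3.4106 = 33.173 km/s.
v = √(v_r² + v_t²) = √((-43.88)² + 33.173²) = √3025.9 = 55.008 km/s.

55.0 km/s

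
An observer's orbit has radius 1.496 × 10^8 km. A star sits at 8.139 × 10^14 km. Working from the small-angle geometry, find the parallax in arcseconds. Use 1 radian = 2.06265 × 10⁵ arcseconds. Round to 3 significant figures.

0.0379 arcsec

θ ≈ B/d = (1.496 × 10^8) / (8.139 × 10^14) = 1.8381 × 10^-7 rad.
In arcseconds: 1.8381 × 10^-7 × 206265 = 0.037914″.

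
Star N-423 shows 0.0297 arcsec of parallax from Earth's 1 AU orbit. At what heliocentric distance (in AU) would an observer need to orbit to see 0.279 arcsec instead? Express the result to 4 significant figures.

9.394 AU

Parallax scales linearly with baseline: p ∝ B, so B = p_target / p_Earth × 1 AU.
B = 0.279 / 0.0297 = 9.3939 AU.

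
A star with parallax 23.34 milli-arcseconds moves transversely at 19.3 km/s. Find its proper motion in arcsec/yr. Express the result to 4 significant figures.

0.09503 arcsec/yr

d = 1/p = 1/0.02334″ = 42.845 pc.
μ = v_t / (4.74 d) = 19.3 / (4.74 × 42.845) = 19.3 / 203.09 = 0.095032 ″/yr.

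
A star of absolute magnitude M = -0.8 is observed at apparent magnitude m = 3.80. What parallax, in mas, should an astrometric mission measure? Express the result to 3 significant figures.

12.0 mas

m − M = 3.80 − (-0.8) = 4.60.
d = 10^((m−M)/5 + 1) = 10^1.920 = 83.176 pc.
p = 1/d = 1/83.176 = 0.012023 arcsec = 12.023 mas.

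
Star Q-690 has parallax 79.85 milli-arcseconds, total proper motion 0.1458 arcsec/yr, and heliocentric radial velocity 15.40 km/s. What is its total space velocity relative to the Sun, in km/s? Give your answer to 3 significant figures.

17.7 km/s

d = 1/p = 1/0.07985″ = 12.523 pc.
v_t = 4.740 μ d = 4.740 × 0.1458 × 12.523 = 8.6545 km/s.
v = √(v_r² + v_t²) = √(15.40² + 8.6545²) = √312.06 = 17.665 km/s.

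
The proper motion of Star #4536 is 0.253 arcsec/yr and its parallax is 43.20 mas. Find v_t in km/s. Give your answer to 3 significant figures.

27.8 km/s

d = 1/p = 1/0.04320″ = 23.148 pc.
v_t = 4.74 × μ × d = 4.74 × 0.253 × 23.148 = 27.76 km/s.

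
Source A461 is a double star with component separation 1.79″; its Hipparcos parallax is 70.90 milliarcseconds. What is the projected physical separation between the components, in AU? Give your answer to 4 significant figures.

d = 1/p = 1/0.07090″ = 14.104 pc.
At distance d (pc), an angle of θ arcsec spans θ·d AU: s = 1.79 × 14.104 = 25.246 AU.

25.25 AU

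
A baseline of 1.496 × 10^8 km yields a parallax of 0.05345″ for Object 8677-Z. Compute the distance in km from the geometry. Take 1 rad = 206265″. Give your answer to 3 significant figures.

5.77 × 10^14 km

θ = 0.05345″ = 0.05345/206265 = 2.5913 × 10^-7 rad.
d = B/θ = (1.496 × 10^8) / (2.5913 × 10^-7) = 5.7732 × 10^14 km.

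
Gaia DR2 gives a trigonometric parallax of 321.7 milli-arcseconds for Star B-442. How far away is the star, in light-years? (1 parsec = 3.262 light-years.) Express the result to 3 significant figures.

10.1 light years

p = 321.7 milli-arcseconds = 0.3217 arcsec.
d = 1/p = 1/0.3217 = 3.1085 pc.
In light-years: 3.1085 × 3.262 = 10.14 ly.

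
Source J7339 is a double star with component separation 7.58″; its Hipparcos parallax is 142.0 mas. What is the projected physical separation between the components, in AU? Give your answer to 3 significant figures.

d = 1/p = 1/0.1420″ = 7.0423 pc.
At distance d (pc), an angle of θ arcsec spans θ·d AU: s = 7.58 × 7.0423 = 53.381 AU.

53.4 AU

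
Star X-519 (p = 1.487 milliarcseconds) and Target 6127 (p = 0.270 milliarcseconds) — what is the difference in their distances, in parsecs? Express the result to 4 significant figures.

d_A = 1/0.001487″ = 672.49 pc; d_B = 1/0.0002700″ = 3703.7 pc.
|d_B − d_A| = |3703.7 − 672.49| = 3031.2 pc.

3031 pc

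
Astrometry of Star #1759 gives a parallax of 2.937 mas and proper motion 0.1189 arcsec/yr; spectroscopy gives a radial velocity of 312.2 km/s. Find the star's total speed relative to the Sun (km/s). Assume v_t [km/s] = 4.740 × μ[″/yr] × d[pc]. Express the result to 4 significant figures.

d = 1/p = 1/0.002937″ = 340.48 pc.
v_t = 4.740 μ d = 4.740 × 0.1189 × 340.48 = 191.89 km/s.
v = √(v_r² + v_t²) = √(312.2² + 191.89²) = √134291 = 366.46 km/s.

366.5 km/s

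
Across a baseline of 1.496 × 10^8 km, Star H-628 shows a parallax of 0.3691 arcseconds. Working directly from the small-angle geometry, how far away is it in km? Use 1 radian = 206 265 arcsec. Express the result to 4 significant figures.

θ = 0.3691″ = 0.3691/206265 = 1.7894 × 10^-6 rad.
d = B/θ = (1.496 × 10^8) / (1.7894 × 10^-6) = 8.3603 × 10^13 km.

8.360 × 10^13 km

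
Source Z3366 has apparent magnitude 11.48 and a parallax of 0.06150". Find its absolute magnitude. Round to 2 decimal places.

M = 10.42

d = 1/p = 1/0.06150″ = 16.26 pc.
m − M = 5 log₁₀(16.26) − 5 = 6.0556 − 5 = 1.0556.
M = m − (m − M) = 11.48 − 1.0556 = 10.42.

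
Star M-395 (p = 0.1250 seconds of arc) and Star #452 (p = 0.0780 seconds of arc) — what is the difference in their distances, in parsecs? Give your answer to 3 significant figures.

d_A = 1/0.1250″ = 8 pc; d_B = 1/0.07800″ = 12.821 pc.
|d_B − d_A| = |12.821 − 8| = 4.821 pc.

4.82 pc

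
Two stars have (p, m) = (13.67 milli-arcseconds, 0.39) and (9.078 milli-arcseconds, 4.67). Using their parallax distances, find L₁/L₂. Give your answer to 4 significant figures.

d₁ = 1/p₁ = 1/0.01367″ = 73.153 pc; d₂ = 1/p₂ = 1/0.009078″ = 110.16 pc.
M₁ = m₁ − 5 log₁₀ d₁ + 5 = 0.39 − 9.3212 + 5 = -3.9312.
M₂ = 4.67 − 10.2101 + 5 = -0.5401.
L₁/L₂ = 10^(0.4(M₂ − M₁)) = 10^(0.4 × 3.3911) = 10^1.35644 = 22.722.

L₁/L₂ = 22.72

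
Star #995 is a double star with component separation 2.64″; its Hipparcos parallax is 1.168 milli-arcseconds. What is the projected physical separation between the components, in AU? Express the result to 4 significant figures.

2260 AU

d = 1/p = 1/0.001168″ = 856.16 pc.
At distance d (pc), an angle of θ arcsec spans θ·d AU: s = 2.64 × 856.16 = 2260.3 AU.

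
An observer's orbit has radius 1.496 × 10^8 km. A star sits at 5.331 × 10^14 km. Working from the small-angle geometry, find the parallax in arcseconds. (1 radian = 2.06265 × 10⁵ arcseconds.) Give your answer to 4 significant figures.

θ ≈ B/d = (1.496 × 10^8) / (5.331 × 10^14) = 2.8062 × 10^-7 rad.
In arcseconds: 2.8062 × 10^-7 × 206265 = 0.057882″.

0.05788 arcsec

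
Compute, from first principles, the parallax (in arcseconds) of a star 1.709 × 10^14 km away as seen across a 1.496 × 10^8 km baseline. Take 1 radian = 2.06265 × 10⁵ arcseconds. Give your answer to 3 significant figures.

0.181 arcsec

θ ≈ B/d = (1.496 × 10^8) / (1.709 × 10^14) = 8.7537 × 10^-7 rad.
In arcseconds: 8.7537 × 10^-7 × 206265 = 0.18056″.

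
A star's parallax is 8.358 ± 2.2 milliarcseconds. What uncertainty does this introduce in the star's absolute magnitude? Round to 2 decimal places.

M = m − 5 log₁₀ d + 5 = m + 5 log₁₀ p + 5, so ∂M/∂p = 5/(p ln 10).
σ_M = (5/ln 10) · (σ_p/p) = 2.1715 × 2.2/8.358 = 2.1715 × 0.26322 = 0.57158.

σ_M = 0.57 mag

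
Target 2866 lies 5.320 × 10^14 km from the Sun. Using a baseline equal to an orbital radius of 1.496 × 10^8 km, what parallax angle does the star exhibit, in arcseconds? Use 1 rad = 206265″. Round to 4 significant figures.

0.05800 arcsec

θ ≈ B/d = (1.496 × 10^8) / (5.320 × 10^14) = 2.8120 × 10^-7 rad.
In arcseconds: 2.8120 × 10^-7 × 206265 = 0.058002″.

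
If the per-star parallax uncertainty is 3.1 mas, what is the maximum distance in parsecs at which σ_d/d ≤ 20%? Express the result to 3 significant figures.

σ_d/d = σ_p/p, so the condition is σ_p/p ≤ 0.20, i.e. p ≥ σ_p/0.20.
p_min = 3.1/0.20 = 15.5 mas = 0.0155 arcsec.
d_max = 1/p_min = 1/0.0155 = 64.516 pc.

64.5 pc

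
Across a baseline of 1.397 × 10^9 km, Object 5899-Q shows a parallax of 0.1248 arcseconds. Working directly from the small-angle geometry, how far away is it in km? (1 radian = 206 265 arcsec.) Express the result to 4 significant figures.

θ = 0.1248″ = 0.1248/206265 = 6.0505 × 10^-7 rad.
d = B/θ = (1.397 × 10^9) / (6.0505 × 10^-7) = 2.3089 × 10^15 km.

2.309 × 10^15 km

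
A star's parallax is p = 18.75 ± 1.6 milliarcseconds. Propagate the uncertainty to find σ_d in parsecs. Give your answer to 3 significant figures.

4.55 pc

d = 1/p, so σ_d = σ_p / p².
σ_d = 0.00160 / (0.01875)² = 0.00160 / 0.00035156 = 4.5511 pc.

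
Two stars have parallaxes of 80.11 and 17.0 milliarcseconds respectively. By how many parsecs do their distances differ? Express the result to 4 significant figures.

d_A = 1/0.08011″ = 12.483 pc; d_B = 1/0.01700″ = 58.824 pc.
|d_B − d_A| = |58.824 − 12.483| = 46.341 pc.

46.34 pc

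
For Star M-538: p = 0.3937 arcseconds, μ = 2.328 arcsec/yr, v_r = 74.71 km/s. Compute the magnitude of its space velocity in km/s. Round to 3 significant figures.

79.8 km/s

d = 1/p = 1/0.3937″ = 2.54 pc.
v_t = 4.740 μ d = 4.740 × 2.328 × 2.54 = 28.028 km/s.
v = √(v_r² + v_t²) = √(74.71² + 28.028²) = √6367.15 = 79.794 km/s.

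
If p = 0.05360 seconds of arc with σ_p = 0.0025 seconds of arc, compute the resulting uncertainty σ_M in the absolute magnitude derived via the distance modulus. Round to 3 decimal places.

σ_M = 0.101 mag

M = m − 5 log₁₀ d + 5 = m + 5 log₁₀ p + 5, so ∂M/∂p = 5/(p ln 10).
σ_M = (5/ln 10) · (σ_p/p) = 2.1715 × 0.0025/0.05360 = 2.1715 × 0.046642 = 0.10128.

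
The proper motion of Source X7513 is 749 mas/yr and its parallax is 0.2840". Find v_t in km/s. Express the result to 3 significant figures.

12.5 km/s

d = 1/p = 1/0.2840″ = 3.5211 pc.
μ = 749 mas/yr = 0.749 ″/yr.
v_t = 4.74 × μ × d = 4.74 × 0.749 × 3.5211 = 12.501 km/s.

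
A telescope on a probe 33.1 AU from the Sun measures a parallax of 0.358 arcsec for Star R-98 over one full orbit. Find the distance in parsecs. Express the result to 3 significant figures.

92.5 pc

With baseline B (in AU) and parallax p (in arcsec), d = B/p parsecs.
d = 33.1 / 0.358 = 92.458 pc.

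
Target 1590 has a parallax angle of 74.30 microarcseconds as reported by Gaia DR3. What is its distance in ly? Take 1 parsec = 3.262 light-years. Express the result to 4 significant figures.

p = 74.30 microarcseconds = 0.00007430 arcsec.
d = 1/p = 1/0.00007430 = 13459 pc.
In light-years: 13459 × 3.262 = 43903 ly.

43900 ly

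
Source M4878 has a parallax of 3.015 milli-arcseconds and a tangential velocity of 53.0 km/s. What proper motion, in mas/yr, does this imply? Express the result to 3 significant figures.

d = 1/p = 1/0.003015″ = 331.67 pc.
μ = v_t / (4.74 d) = 53.0 / (4.74 × 331.67) = 53.0 / 1572.1 = 0.033713 ″/yr = 33.713 mas/yr.

33.7 mas/yr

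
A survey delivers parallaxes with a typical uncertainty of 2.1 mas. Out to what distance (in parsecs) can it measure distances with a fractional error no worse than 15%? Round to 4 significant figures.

71.43 pc

σ_d/d = σ_p/p, so the condition is σ_p/p ≤ 0.15, i.e. p ≥ σ_p/0.15.
p_min = 2.1/0.15 = 14 mas = 0.014 arcsec.
d_max = 1/p_min = 1/0.014 = 71.429 pc.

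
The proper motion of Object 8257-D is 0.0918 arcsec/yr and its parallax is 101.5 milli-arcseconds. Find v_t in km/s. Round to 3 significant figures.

d = 1/p = 1/0.1015″ = 9.8522 pc.
v_t = 4.74 × μ × d = 4.74 × 0.0918 × 9.8522 = 4.287 km/s.

4.29 km/s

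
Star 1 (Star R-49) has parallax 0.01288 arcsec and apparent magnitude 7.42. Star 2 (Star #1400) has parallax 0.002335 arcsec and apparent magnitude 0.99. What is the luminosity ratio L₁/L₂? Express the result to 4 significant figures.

d₁ = 1/p₁ = 1/0.01288″ = 77.64 pc; d₂ = 1/p₂ = 1/0.002335″ = 428.27 pc.
M₁ = m₁ − 5 log₁₀ d₁ + 5 = 7.42 − 9.4504 + 5 = 2.9696.
M₂ = 0.99 − 13.1586 + 5 = -7.1686.
L₁/L₂ = 10^(0.4(M₂ − M₁)) = 10^(0.4 × (-10.1382)) = 10^(-4.05528) = 0.000088048.

L₁/L₂ = 8.805 × 10^-5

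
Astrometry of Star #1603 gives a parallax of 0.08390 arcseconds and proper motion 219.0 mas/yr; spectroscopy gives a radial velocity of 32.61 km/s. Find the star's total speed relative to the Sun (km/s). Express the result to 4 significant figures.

d = 1/p = 1/0.08390″ = 11.919 pc.
μ = 219.0 mas/yr = 0.2190 ″/yr.
v_t = 4.740 μ d = 4.740 × 0.2190 × 11.919 = 12.373 km/s.
v = √(v_r² + v_t²) = √(32.61² + 12.373²) = √1216.5 = 34.878 km/s.

34.88 km/s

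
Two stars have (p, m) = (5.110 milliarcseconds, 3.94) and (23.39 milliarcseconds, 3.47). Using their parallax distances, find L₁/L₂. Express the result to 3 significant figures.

d₁ = 1/p₁ = 1/0.005110″ = 195.69 pc; d₂ = 1/p₂ = 1/0.02339″ = 42.753 pc.
M₁ = m₁ − 5 log₁₀ d₁ + 5 = 3.94 − 11.4578 + 5 = -2.5178.
M₂ = 3.47 − 8.1548 + 5 = 0.3152.
L₁/L₂ = 10^(0.4(M₂ − M₁)) = 10^(0.4 × 2.8330) = 10^1.13320 = 13.589.

L₁/L₂ = 13.6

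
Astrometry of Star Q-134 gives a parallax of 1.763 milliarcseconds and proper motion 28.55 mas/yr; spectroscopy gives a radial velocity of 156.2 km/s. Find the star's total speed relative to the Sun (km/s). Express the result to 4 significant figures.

174.0 km/s

d = 1/p = 1/0.001763″ = 567.21 pc.
μ = 28.55 mas/yr = 0.02855 ″/yr.
v_t = 4.740 μ d = 4.740 × 0.02855 × 567.21 = 76.759 km/s.
v = √(v_r² + v_t²) = √(156.2² + 76.759²) = √30290.4 = 174.04 km/s.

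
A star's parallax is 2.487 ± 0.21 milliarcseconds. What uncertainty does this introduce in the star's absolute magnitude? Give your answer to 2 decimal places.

M = m − 5 log₁₀ d + 5 = m + 5 log₁₀ p + 5, so ∂M/∂p = 5/(p ln 10).
σ_M = (5/ln 10) · (σ_p/p) = 2.1715 × 0.21/2.487 = 2.1715 × 0.084439 = 0.18336.

σ_M = 0.18 mag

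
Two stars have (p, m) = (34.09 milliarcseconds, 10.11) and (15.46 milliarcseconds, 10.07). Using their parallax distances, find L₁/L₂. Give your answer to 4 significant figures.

d₁ = 1/p₁ = 1/0.03409″ = 29.334 pc; d₂ = 1/p₂ = 1/0.01546″ = 64.683 pc.
M₁ = m₁ − 5 log₁₀ d₁ + 5 = 10.11 − 7.3369 + 5 = 7.7731.
M₂ = 10.07 − 9.0540 + 5 = 6.0160.
L₁/L₂ = 10^(0.4(M₂ − M₁)) = 10^(0.4 × (-1.7571)) = 10^(-0.70284) = 0.19823.

L₁/L₂ = 0.1982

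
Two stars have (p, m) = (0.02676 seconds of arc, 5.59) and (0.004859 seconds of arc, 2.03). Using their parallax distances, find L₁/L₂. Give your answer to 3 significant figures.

d₁ = 1/p₁ = 1/0.02676″ = 37.369 pc; d₂ = 1/p₂ = 1/0.004859″ = 205.8 pc.
M₁ = m₁ − 5 log₁₀ d₁ + 5 = 5.59 − 7.8626 + 5 = 2.7274.
M₂ = 2.03 − 11.5672 + 5 = -4.5372.
L₁/L₂ = 10^(0.4(M₂ − M₁)) = 10^(0.4 × (-7.2646)) = 10^(-2.90584) = 0.0012421.

L₁/L₂ = 0.00124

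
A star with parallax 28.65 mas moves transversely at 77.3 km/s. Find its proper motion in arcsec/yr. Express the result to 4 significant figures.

d = 1/p = 1/0.02865″ = 34.904 pc.
μ = v_t / (4.74 d) = 77.3 / (4.74 × 34.904) = 77.3 / 165.44 = 0.46724 ″/yr.

0.4672 arcsec/yr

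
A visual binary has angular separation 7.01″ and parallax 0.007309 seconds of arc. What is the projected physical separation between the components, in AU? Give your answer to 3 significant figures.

d = 1/p = 1/0.007309″ = 136.82 pc.
At distance d (pc), an angle of θ arcsec spans θ·d AU: s = 7.01 × 136.82 = 959.11 AU.

959 AU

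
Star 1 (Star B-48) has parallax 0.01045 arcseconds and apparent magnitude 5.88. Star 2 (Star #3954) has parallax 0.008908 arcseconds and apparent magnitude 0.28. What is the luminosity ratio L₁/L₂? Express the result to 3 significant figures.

L₁/L₂ = 0.00418

d₁ = 1/p₁ = 1/0.01045″ = 95.694 pc; d₂ = 1/p₂ = 1/0.008908″ = 112.26 pc.
M₁ = m₁ − 5 log₁₀ d₁ + 5 = 5.88 − 9.9044 + 5 = 0.9756.
M₂ = 0.28 − 10.2511 + 5 = -4.9711.
L₁/L₂ = 10^(0.4(M₂ − M₁)) = 10^(0.4 × (-5.9467)) = 10^(-2.37868) = 0.0041814.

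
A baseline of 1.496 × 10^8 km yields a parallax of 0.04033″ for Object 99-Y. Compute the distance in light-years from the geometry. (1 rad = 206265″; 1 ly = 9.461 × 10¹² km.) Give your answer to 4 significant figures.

80.87 ly

θ = 0.04033″ = 0.04033/206265 = 1.9553 × 10^-7 rad.
d = B/θ = (1.496 × 10^8) / (1.9553 × 10^-7) = 7.6510 × 10^14 km = (7.6510 × 10^14) / (9.461 × 10^12) ly = 80.869 ly.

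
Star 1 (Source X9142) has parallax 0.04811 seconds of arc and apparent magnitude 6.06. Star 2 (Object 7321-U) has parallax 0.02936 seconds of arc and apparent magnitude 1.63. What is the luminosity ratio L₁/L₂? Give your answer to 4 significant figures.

d₁ = 1/p₁ = 1/0.04811″ = 20.786 pc; d₂ = 1/p₂ = 1/0.02936″ = 34.06 pc.
M₁ = m₁ − 5 log₁₀ d₁ + 5 = 6.06 − 6.5889 + 5 = 4.4711.
M₂ = 1.63 − 7.6612 + 5 = -1.0312.
L₁/L₂ = 10^(0.4(M₂ − M₁)) = 10^(0.4 × (-5.5023)) = 10^(-2.20092) = 0.0062962.

L₁/L₂ = 0.006296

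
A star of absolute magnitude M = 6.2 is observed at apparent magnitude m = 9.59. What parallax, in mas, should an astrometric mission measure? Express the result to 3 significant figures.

m − M = 9.59 − 6.2 = 3.39.
d = 10^((m−M)/5 + 1) = 10^1.678 = 47.643 pc.
p = 1/d = 1/47.643 = 0.020989 arcsec = 20.989 mas.

21.0 mas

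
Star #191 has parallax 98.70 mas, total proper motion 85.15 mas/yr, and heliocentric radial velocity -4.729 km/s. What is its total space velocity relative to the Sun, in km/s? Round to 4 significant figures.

d = 1/p = 1/0.09870″ = 10.132 pc.
μ = 85.15 mas/yr = 0.08515 ″/yr.
v_t = 4.740 μ d = 4.740 × 0.08515 × 10.132 = 4.0894 km/s.
v = √(v_r² + v_t²) = √((-4.729)² + 4.0894²) = √39.0866 = 6.2519 km/s.

6.252 km/s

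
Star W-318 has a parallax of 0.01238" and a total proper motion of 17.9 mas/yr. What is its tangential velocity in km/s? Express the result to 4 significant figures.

6.853 km/s

d = 1/p = 1/0.01238″ = 80.775 pc.
μ = 17.9 mas/yr = 0.0179 ″/yr.
v_t = 4.74 × μ × d = 4.74 × 0.0179 × 80.775 = 6.8534 km/s.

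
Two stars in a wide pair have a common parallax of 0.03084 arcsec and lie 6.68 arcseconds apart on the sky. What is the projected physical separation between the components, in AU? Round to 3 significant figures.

217 AU

d = 1/p = 1/0.03084″ = 32.425 pc.
At distance d (pc), an angle of θ arcsec spans θ·d AU: s = 6.68 × 32.425 = 216.6 AU.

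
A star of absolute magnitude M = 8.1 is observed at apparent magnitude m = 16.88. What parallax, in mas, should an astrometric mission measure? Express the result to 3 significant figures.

1.75 mas

m − M = 16.88 − 8.1 = 8.78.
d = 10^((m−M)/5 + 1) = 10^2.756 = 570.16 pc.
p = 1/d = 1/570.16 = 0.0017539 arcsec = 1.7539 mas.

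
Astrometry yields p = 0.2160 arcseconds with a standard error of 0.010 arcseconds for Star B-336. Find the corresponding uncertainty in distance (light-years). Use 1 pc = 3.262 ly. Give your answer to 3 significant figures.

0.699 ly

d = 1/p, so σ_d = σ_p / p².
σ_d = 0.0100 / (0.2160)² = 0.0100 / 0.046656 = 0.21433 pc = 0.21433 × 3.262 ly = 0.69914 ly.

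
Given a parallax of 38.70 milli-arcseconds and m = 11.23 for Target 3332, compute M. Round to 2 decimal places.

M = 9.17

d = 1/p = 1/0.03870″ = 25.84 pc.
m − M = 5 log₁₀(25.84) − 5 = 7.0615 − 5 = 2.0615.
M = m − (m − M) = 11.23 − 2.0615 = 9.17.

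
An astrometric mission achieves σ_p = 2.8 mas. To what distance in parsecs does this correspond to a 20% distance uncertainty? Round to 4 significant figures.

σ_d/d = σ_p/p, so the condition is σ_p/p ≤ 0.20, i.e. p ≥ σ_p/0.20.
p_min = 2.8/0.20 = 14 mas = 0.014 arcsec.
d_max = 1/p_min = 1/0.014 = 71.429 pc.

71.43 pc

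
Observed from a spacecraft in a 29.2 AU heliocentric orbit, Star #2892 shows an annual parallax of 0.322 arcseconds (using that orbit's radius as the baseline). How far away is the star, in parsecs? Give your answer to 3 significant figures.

90.7 pc

With baseline B (in AU) and parallax p (in arcsec), d = B/p parsecs.
d = 29.2 / 0.322 = 90.683 pc.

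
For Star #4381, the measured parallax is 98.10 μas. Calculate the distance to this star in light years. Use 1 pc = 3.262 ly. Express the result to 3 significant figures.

p = 98.10 μas = 0.00009810 arcsec.
d = 1/p = 1/0.00009810 = 10194 pc.
In light-years: 10194 × 3.262 = 33253 ly.

33300 light years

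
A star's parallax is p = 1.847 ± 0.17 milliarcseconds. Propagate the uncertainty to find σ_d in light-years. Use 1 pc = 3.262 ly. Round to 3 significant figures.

163 ly

d = 1/p, so σ_d = σ_p / p².
σ_d = 0.000170 / (0.001847)² = 0.000170 / 0.0000034114 = 49.833 pc = 49.833 × 3.262 ly = 162.56 ly.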